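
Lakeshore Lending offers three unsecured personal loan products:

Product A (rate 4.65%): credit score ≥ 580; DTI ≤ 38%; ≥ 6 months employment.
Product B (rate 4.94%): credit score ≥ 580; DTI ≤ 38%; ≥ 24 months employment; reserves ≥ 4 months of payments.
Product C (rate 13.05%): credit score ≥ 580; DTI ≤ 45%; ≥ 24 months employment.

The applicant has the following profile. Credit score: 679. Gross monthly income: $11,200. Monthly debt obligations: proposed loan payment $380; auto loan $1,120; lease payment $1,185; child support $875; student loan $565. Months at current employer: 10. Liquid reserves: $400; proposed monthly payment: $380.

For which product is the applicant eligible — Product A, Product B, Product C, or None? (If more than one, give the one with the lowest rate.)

Total debts = (380 + 1,120 + 1,185 + 875 + 565) = 4,125; DTI = 4,125/11,200 = 36.8%.
Reserves = 400/380 = 1.1 months.
Product A: score 679 ≥ 580; DTI 36.8% ≤ 38%; employment 10 ≥ 6 mo → qualifies.
Product B: score 679 ≥ 580; DTI 36.8% ≤ 38%; employment 10 < 24 mo; reserves 1.1 < 4 mo → does not qualify.
Product C: score 679 ≥ 580; DTI 36.8% ≤ 45%; employment 10 < 24 mo → does not qualify.

Product A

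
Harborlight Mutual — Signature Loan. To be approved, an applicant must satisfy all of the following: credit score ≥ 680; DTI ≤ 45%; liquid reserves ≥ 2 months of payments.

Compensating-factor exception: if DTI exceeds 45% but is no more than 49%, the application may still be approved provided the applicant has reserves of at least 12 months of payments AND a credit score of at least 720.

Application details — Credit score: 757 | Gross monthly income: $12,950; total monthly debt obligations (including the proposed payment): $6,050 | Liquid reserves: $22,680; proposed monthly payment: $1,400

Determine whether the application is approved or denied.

Approved

Credit score 757 ≥ 680 (meets base)
DTI = 6,050/12,950 = 46.7% > 45% — standard DTI limit exceeded.
Reserves = 22,680/1,400 = 16.2 months ≥ 2
46.7% falls in the override range (45%–49%), so the compensating-factor test applies.
Override check — reserves: 16.2 mo (ok); score: 757 (ok).
Both override conditions satisfied; DTI exception granted.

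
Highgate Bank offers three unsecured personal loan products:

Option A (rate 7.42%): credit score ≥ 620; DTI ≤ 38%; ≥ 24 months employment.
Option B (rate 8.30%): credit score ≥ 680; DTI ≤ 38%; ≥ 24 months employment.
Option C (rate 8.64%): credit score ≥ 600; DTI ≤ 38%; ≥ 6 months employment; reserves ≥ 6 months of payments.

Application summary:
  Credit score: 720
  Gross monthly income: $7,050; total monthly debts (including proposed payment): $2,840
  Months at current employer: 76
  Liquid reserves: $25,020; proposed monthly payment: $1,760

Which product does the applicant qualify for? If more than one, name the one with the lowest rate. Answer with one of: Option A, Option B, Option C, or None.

DTI = 2,840/7,050 = 40.3%.
Reserves = 25,020/1,760 = 14.2 months.
Option A: score 720 ≥ 620; DTI 40.3% > 38%; employment 76 ≥ 24 mo → does not qualify.
Option B: score 720 ≥ 680; DTI 40.3% > 38%; employment 76 ≥ 24 mo → does not qualify.
Option C: score 720 ≥ 600; DTI 40.3% > 38%; employment 76 ≥ 6 mo; reserves 14.2 ≥ 6 mo → does not qualify.

None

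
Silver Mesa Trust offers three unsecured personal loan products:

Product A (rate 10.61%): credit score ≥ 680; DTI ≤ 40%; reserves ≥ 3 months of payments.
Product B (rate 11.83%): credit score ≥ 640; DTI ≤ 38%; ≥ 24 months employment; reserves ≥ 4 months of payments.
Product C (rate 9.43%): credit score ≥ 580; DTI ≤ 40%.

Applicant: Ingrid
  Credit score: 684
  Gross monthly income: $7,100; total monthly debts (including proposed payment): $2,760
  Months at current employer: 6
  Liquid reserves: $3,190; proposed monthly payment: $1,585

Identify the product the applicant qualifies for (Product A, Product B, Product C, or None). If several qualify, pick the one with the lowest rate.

Product C

DTI = 2,760/7,100 = 38.9%.
Reserves = 3,190/1,585 = 2.0 months.
Product A: score 684 ≥ 680; DTI 38.9% ≤ 40%; reserves 2.0 < 3 mo → does not qualify.
Product B: score 684 ≥ 640; DTI 38.9% > 38%; employment 6 < 24 mo; reserves 2.0 < 4 mo → does not qualify.
Product C: score 684 ≥ 580; DTI 38.9% ≤ 40% → qualifies.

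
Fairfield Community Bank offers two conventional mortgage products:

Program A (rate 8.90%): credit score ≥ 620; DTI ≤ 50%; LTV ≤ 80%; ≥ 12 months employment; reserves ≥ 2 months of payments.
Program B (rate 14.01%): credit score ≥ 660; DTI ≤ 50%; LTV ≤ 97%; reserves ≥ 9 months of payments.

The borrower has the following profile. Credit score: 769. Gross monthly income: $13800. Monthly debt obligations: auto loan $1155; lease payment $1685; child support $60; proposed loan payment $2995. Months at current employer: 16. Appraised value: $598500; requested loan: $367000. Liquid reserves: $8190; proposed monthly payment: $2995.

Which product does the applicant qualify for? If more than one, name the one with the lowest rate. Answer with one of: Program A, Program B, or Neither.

Total debts = (1,155 + 1,685 + 60 + 2,995) = 5,895; DTI = 5,895/13,800 = 42.7%.
LTV = 367,000/598,500 = 61.3%.
Reserves = 8,190/2,995 = 2.7 months.
Program A: score 769 ≥ 620; DTI 42.7% ≤ 50%; LTV 61.3% ≤ 80%; employment 16 ≥ 12 mo; reserves 2.7 ≥ 2 mo → qualifies.
Program B: score 769 ≥ 660; DTI 42.7% ≤ 50%; LTV 61.3% ≤ 97%; reserves 2.7 < 9 mo → does not qualify.

Program A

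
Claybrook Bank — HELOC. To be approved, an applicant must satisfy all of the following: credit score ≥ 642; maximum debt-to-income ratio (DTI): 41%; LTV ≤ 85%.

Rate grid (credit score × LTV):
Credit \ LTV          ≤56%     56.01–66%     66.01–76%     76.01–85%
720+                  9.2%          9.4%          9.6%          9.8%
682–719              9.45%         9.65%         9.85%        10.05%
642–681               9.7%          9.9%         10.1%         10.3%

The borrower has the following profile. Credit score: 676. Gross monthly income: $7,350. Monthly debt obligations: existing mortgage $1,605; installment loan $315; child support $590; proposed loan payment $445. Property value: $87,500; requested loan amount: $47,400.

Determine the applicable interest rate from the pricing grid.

9.7%

Credit score 676 ≥ 642; Total monthly debts = (1,605 + 315 + 590 + 445) = 2,955. DTI: 2,955 ÷ 7,350 = 40.2%, within the 41% cap
LTV: 47,400 ÷ 87,500 = 54.2%, within 85% cap
Row: 676 falls in 642–681. Column: 54.2% falls in ≤56%. Rate = 9.7%.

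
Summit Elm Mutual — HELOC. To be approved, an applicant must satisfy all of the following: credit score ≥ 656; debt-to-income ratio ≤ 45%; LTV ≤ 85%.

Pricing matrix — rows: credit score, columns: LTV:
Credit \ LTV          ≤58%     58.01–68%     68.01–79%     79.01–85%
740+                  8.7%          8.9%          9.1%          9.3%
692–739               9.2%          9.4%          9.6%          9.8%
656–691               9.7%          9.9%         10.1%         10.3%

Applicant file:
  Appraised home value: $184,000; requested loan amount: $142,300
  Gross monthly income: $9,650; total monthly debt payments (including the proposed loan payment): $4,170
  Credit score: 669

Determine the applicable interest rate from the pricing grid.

Credit score 669 ≥ 656; DTI = 4,170/9,650 = 43.2% ≤ 45%
Loan-to-value = 142,300/184,000 = 77.3% — pass (85% max)
Credit 669 → row 656–691; LTV 77.3% → column 68.01–79%. Grid cell → 10.1%.

10.1%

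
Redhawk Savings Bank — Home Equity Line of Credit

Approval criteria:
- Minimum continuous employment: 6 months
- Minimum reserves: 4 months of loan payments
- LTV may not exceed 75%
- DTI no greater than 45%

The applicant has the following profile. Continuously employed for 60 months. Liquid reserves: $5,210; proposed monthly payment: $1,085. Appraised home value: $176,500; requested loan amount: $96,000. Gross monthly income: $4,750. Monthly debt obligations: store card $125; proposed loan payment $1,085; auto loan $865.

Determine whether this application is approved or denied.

Employment 60 ≥ 6 months
Reserves: 5,210 ÷ 1,085 = 4.8 months (meets 4-month minimum)
LTV: 96,000 ÷ 176,500 = 54.4%, within 75% cap
Total monthly debts = (125 + 1,085 + 865) = 2,075. DTI: 2,075 ÷ 4,750 = 43.7%, within the 45% cap
All criteria satisfied.

Approved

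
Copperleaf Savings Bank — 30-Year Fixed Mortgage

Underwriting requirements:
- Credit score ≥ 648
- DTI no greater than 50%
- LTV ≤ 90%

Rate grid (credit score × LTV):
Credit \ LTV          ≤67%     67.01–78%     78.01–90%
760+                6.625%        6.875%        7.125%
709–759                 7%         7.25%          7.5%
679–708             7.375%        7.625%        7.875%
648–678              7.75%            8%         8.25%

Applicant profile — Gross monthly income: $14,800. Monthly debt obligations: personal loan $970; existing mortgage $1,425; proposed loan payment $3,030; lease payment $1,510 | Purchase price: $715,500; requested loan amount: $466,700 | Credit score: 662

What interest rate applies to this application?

7.75%

Credit score 662 ≥ 648; Total monthly debts = (970 + 1,425 + 3,030 + 1,510) = 6,935. DTI = 6,935/14,800 = 46.9% ≤ 50%
LTV: 466,700 ÷ 715,500 = 65.2%, within 90% cap
Row: 662 falls in 648–678. Column: 65.2% falls in ≤67%. Rate = 7.75%.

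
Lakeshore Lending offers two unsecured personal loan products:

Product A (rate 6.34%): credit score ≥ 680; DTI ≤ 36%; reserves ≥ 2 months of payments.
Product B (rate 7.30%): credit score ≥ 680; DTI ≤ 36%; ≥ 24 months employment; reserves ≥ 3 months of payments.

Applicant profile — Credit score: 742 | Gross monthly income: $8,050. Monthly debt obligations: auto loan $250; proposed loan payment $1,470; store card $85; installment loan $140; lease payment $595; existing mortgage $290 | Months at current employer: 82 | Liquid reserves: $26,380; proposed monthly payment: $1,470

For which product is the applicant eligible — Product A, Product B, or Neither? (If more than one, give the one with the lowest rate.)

Total debts = (250 + 1,470 + 85 + 140 + 595 + 290) = 2,830; DTI = 2,830/8,050 = 35.2%.
Reserves = 26,380/1,470 = 17.9 months.
Product A: score 742 ≥ 680; DTI 35.2% ≤ 36%; reserves 17.9 ≥ 2 mo → qualifies.
Product B: score 742 ≥ 680; DTI 35.2% ≤ 36%; employment 82 ≥ 24 mo; reserves 17.9 ≥ 3 mo → qualifies.
Qualifying: Product A, Product B. Lowest rate is 6.34% → Product A.

Product A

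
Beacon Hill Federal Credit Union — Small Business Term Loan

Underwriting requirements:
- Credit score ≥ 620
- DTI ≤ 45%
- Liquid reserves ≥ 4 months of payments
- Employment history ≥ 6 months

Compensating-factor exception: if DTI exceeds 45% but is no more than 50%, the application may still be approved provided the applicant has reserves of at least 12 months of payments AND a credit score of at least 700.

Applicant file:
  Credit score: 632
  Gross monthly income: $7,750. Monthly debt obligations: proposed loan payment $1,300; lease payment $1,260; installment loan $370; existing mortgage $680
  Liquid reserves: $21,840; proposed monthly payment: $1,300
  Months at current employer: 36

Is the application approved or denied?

Credit score 632 ≥ 620 (meets base)
Total debts = (1,300 + 1,260 + 370 + 680) = 3,610. DTI = 3,610/7,750 = 46.6% > 45% — standard DTI limit exceeded.
Liquid reserves cover 21,840/1,300 = 16.8 months — ≥ 4 required
Employment 36 ≥ 6 months
DTI 46.6% is within the 45%–50% exception band; checking compensating factors.
Override check — reserves: 16.8 mo (ok); score: 632 (below 700).
Compensating-factor requirement not fully met.

Denied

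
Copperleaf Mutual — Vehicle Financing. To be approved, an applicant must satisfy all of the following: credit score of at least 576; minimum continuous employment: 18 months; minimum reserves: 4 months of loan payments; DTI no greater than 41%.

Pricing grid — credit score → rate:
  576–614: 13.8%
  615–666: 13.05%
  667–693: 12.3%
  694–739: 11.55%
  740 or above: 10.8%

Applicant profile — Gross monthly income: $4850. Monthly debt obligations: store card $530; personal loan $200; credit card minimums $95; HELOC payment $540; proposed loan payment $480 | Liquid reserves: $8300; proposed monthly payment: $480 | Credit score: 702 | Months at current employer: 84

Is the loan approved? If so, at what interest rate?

Approved at 11.55%

Credit score 702 ≥ 576 (meets minimum)
Total monthly debts = (530 + 200 + 95 + 540 + 480) = 1,845. Debt-to-income = 1,845/4,850 = 38% — meets 41% limit
Employment 84 ≥ 18 months
Reserves = 8,300/480 = 17.3 months ≥ 4
All requirements met. Score 702 falls in the 694–739 tier → 11.55%.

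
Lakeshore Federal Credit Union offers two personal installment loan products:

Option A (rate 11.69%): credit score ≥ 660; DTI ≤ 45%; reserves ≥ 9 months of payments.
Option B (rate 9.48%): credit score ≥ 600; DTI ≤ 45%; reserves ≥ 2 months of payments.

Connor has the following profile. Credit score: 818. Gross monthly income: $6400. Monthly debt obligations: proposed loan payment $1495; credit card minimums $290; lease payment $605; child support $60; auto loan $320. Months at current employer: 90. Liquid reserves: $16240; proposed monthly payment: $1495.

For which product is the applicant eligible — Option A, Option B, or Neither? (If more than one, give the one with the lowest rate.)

Total debts = (1,495 + 290 + 605 + 60 + 320) = 2,770; DTI = 2,770/6,400 = 43.3%.
Reserves = 16,240/1,495 = 10.9 months.
Option A: score 818 ≥ 660; DTI 43.3% ≤ 45%; reserves 10.9 ≥ 9 mo → qualifies.
Option B: score 818 ≥ 600; DTI 43.3% ≤ 45%; reserves 10.9 ≥ 2 mo → qualifies.
Qualifying: Option A, Option B. Lowest rate is 9.48% → Option B.

Option B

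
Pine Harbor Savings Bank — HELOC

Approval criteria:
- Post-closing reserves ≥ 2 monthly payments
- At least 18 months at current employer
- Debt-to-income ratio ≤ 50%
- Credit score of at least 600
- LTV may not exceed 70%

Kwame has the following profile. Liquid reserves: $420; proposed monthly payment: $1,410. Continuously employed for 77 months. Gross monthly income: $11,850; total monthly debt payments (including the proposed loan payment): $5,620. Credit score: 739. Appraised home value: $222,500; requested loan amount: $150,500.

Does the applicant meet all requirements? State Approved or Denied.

Reserves = 420/1,410 = 0.3 months < 2
Employment 77 ≥ 18 months
DTI = 5,620/11,850 = 47.4% ≤ 50%
Credit score 739 ≥ 600 (meets)
LTV = 150,500/222,500 = 67.6% ≤ 70%
Fails on reserves.

Denied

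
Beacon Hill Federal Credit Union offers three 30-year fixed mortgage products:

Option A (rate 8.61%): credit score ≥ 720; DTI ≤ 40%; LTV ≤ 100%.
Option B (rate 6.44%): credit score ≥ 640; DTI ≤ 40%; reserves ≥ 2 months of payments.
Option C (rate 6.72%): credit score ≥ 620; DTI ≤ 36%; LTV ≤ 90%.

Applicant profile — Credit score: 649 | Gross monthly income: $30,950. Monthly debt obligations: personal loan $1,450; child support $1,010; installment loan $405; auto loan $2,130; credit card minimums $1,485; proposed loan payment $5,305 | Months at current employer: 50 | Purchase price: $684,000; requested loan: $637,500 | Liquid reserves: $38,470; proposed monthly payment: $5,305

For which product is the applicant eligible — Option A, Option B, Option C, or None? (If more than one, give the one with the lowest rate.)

Total debts = (1,450 + 1,010 + 405 + 2,130 + 1,485 + 5,305) = 11,785; DTI = 11,785/30,950 = 38.1%.
LTV = 637,500/684,000 = 93.2%.
Reserves = 38,470/5,305 = 7.3 months.
Option A: score 649 < 720; DTI 38.1% ≤ 40%; LTV 93.2% ≤ 100% → does not qualify.
Option B: score 649 ≥ 640; DTI 38.1% ≤ 40%; reserves 7.3 ≥ 2 mo → qualifies.
Option C: score 649 ≥ 620; DTI 38.1% > 36%; LTV 93.2% > 90% → does not qualify.

Option B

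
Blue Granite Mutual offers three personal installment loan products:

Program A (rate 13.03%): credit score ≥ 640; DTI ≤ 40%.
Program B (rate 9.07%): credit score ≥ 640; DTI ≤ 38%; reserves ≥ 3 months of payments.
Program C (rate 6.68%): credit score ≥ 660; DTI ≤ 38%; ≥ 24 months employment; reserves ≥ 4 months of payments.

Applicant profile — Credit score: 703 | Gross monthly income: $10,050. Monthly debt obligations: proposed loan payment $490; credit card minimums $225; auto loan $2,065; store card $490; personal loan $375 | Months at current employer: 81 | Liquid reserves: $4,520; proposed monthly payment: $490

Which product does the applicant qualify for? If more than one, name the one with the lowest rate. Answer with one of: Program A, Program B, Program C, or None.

Program C

Total debts = (490 + 225 + 2,065 + 490 + 375) = 3,645; DTI = 3,645/10,050 = 36.3%.
Reserves = 4,520/490 = 9.2 months.
Program A: score 703 ≥ 640; DTI 36.3% ≤ 40% → qualifies.
Program B: score 703 ≥ 640; DTI 36.3% ≤ 38%; reserves 9.2 ≥ 3 mo → qualifies.
Program C: score 703 ≥ 660; DTI 36.3% ≤ 38%; employment 81 ≥ 24 mo; reserves 9.2 ≥ 4 mo → qualifies.
Qualifying: Program A, Program B, Program C. Lowest rate is 6.68% → Program C.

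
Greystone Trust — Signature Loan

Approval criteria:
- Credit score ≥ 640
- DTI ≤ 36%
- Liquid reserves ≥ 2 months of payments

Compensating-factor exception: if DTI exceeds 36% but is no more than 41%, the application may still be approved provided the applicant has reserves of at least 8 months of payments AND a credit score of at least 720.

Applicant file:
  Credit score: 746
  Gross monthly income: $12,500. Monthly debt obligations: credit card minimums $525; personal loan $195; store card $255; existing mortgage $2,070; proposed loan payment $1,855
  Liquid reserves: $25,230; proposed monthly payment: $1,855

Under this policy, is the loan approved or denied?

Credit score 746 ≥ 640 (meets base)
Total debts = (525 + 195 + 255 + 2,070 + 1,855) = 4,900. DTI: 4,900 ÷ 12,500 = 39.2%, over the 36% base limit.
Reserves: 25,230 ÷ 1,855 = 13.6 months (meets 2-month minimum)
DTI 39.2% is within the 36%–41% exception band; checking compensating factors.
Reserves 13.6 ≥ 8 months; credit score 746 ≥ 720.
Both compensating conditions met → exception applies.

Approved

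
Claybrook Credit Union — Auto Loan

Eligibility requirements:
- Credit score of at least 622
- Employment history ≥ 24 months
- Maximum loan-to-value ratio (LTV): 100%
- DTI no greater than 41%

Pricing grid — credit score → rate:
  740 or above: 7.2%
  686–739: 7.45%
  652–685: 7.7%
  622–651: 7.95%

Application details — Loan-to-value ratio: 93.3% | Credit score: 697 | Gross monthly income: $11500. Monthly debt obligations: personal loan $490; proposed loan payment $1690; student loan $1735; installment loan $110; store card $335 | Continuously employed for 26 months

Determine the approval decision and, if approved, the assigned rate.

Credit score 697 ≥ 622 (meets minimum)
LTV 93.3% ≤ 100%
Total monthly debts = (490 + 1,690 + 1,735 + 110 + 335) = 4,360. DTI = 4,360/11,500 = 37.9% ≤ 41%
Employment 26 ≥ 24 months
All requirements met. Score 697 falls in the 686–739 tier → 7.45%.

Approved at 7.45%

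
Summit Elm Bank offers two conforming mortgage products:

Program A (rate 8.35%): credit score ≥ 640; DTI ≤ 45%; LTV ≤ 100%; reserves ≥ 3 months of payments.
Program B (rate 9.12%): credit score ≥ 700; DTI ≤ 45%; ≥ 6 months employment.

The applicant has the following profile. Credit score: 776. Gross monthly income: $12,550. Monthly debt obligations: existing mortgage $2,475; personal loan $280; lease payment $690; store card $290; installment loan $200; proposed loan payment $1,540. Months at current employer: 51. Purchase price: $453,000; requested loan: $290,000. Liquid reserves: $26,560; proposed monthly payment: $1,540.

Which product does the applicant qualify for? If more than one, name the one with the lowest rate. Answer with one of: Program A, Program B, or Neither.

Total debts = (2,475 + 280 + 690 + 290 + 200 + 1,540) = 5,475; DTI = 5,475/12,550 = 43.6%.
LTV = 290,000/453,000 = 64%.
Reserves = 26,560/1,540 = 17.2 months.
Program A: score 776 ≥ 640; DTI 43.6% ≤ 45%; LTV 64% ≤ 100%; reserves 17.2 ≥ 3 mo → qualifies.
Program B: score 776 ≥ 700; DTI 43.6% ≤ 45%; employment 51 ≥ 6 mo → qualifies.
Qualifying: Program A, Program B. Lowest rate is 8.35% → Program A.

Program A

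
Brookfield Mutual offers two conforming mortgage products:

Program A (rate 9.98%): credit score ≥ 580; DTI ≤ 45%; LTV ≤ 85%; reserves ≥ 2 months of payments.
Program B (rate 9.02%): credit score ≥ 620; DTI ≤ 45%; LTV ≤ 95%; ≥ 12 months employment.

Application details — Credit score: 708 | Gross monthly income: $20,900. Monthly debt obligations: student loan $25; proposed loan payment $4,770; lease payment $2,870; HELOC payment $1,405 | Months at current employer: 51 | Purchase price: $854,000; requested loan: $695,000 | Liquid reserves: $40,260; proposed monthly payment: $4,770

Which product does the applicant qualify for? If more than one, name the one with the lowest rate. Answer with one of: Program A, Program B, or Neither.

Total debts = (25 + 4,770 + 2,870 + 1,405) = 9,070; DTI = 9,070/20,900 = 43.4%.
LTV = 695,000/854,000 = 81.4%.
Reserves = 40,260/4,770 = 8.4 months.
Program A: score 708 ≥ 580; DTI 43.4% ≤ 45%; LTV 81.4% ≤ 85%; reserves 8.4 ≥ 2 mo → qualifies.
Program B: score 708 ≥ 620; DTI 43.4% ≤ 45%; LTV 81.4% ≤ 95%; employment 51 ≥ 12 mo → qualifies.
Qualifying: Program A, Program B. Lowest rate is 9.02% → Program B.

Program B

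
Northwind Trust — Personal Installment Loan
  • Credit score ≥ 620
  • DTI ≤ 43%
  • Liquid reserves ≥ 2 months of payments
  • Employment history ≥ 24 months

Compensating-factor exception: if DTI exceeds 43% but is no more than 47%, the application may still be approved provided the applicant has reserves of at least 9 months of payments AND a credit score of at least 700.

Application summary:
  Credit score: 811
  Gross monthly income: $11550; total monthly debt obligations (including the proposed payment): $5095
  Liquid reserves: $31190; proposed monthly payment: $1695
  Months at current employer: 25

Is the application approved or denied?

Approved

Credit score 811 ≥ 620 (meets base)
DTI = 5,095/11,550 = 44.1% > 43% — standard DTI limit exceeded.
Reserves: 31,190 ÷ 1,695 = 18.4 months (meets 2-month minimum)
Employment 25 ≥ 24 months
44.1% falls in the override range (43%–47%), so the compensating-factor test applies.
Override check — reserves: 18.4 mo (ok); score: 811 (ok).
Both override conditions satisfied; DTI exception granted.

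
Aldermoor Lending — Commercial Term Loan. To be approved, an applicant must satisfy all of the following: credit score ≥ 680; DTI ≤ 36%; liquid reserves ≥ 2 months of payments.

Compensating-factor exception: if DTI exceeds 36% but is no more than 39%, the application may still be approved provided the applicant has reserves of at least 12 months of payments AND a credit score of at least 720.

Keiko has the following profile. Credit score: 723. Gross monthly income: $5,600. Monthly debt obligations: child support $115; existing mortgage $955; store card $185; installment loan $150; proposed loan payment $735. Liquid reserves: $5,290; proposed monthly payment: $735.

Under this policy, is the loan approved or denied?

Denied

Credit score 723 ≥ 680 (meets base)
Total debts = (115 + 955 + 185 + 150 + 735) = 2,140. DTI = 2,140/5,600 = 38.2% > 36% — standard DTI limit exceeded.
Liquid reserves cover 5,290/735 = 7.2 months — ≥ 2 required
38.2% falls in the override range (36%–39%), so the compensating-factor test applies.
Reserves 7.2 < 12 months; credit score 723 ≥ 720.
Compensating-factor requirement not fully met.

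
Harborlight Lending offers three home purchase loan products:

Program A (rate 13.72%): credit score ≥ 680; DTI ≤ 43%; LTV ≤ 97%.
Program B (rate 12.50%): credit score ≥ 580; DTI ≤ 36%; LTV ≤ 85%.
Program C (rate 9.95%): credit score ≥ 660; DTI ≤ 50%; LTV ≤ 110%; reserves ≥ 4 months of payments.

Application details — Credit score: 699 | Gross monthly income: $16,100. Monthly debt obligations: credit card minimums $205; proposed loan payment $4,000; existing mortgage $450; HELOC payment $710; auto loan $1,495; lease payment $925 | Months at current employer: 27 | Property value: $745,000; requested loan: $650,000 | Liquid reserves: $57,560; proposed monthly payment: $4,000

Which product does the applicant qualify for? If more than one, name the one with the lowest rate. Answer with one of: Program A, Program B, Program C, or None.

Total debts = (205 + 4,000 + 450 + 710 + 1,495 + 925) = 7,785; DTI = 7,785/16,100 = 48.4%.
LTV = 650,000/745,000 = 87.2%.
Reserves = 57,560/4,000 = 14.4 months.
Program A: score 699 ≥ 680; DTI 48.4% > 43%; LTV 87.2% ≤ 97% → does not qualify.
Program B: score 699 ≥ 580; DTI 48.4% > 36%; LTV 87.2% > 85% → does not qualify.
Program C: score 699 ≥ 660; DTI 48.4% ≤ 50%; LTV 87.2% ≤ 110%; reserves 14.4 ≥ 4 mo → qualifies.

Program C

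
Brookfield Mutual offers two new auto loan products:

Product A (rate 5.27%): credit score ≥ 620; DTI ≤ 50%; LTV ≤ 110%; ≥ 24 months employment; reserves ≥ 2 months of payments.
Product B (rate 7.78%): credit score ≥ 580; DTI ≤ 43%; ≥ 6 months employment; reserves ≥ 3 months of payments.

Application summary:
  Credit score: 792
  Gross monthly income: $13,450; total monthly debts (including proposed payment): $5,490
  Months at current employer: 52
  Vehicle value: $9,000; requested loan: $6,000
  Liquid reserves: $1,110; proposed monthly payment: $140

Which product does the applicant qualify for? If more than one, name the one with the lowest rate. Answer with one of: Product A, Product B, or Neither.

DTI = 5,490/13,450 = 40.8%.
LTV = 6,000/9,000 = 66.7%.
Reserves = 1,110/140 = 7.9 months.
Product A: score 792 ≥ 620; DTI 40.8% ≤ 50%; LTV 66.7% ≤ 110%; employment 52 ≥ 24 mo; reserves 7.9 ≥ 2 mo → qualifies.
Product B: score 792 ≥ 580; DTI 40.8% ≤ 43%; employment 52 ≥ 6 mo; reserves 7.9 ≥ 3 mo → qualifies.
Qualifying: Product A, Product B. Lowest rate is 5.27% → Product A.

Product A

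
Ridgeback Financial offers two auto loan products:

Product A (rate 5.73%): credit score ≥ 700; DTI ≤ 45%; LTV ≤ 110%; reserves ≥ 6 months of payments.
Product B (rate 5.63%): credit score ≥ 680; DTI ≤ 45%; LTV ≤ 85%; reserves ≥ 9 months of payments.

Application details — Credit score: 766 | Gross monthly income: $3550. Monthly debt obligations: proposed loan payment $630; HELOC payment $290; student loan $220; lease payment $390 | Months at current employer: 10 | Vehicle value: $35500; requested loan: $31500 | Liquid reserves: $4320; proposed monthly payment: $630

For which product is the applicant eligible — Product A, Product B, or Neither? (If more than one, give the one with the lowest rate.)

Total debts = (630 + 290 + 220 + 390) = 1,530; DTI = 1,530/3,550 = 43.1%.
LTV = 31,500/35,500 = 88.7%.
Reserves = 4,320/630 = 6.9 months.
Product A: score 766 ≥ 700; DTI 43.1% ≤ 45%; LTV 88.7% ≤ 110%; reserves 6.9 ≥ 6 mo → qualifies.
Product B: score 766 ≥ 680; DTI 43.1% ≤ 45%; LTV 88.7% > 85%; reserves 6.9 < 9 mo → does not qualify.

Product A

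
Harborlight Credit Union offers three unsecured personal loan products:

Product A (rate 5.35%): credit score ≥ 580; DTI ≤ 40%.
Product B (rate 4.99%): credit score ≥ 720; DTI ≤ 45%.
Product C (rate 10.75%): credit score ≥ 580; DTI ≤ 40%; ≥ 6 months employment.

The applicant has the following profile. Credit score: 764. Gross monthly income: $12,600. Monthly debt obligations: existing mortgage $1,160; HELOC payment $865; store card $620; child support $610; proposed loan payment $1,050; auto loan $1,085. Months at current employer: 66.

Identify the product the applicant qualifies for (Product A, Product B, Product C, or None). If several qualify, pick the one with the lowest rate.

Product B

Total debts = (1,160 + 865 + 620 + 610 + 1,050 + 1,085) = 5,390; DTI = 5,390/12,600 = 42.8%.
Product A: score 764 ≥ 580; DTI 42.8% > 40% → does not qualify.
Product B: score 764 ≥ 720; DTI 42.8% ≤ 45% → qualifies.
Product C: score 764 ≥ 580; DTI 42.8% > 40%; employment 66 ≥ 6 mo → does not qualify.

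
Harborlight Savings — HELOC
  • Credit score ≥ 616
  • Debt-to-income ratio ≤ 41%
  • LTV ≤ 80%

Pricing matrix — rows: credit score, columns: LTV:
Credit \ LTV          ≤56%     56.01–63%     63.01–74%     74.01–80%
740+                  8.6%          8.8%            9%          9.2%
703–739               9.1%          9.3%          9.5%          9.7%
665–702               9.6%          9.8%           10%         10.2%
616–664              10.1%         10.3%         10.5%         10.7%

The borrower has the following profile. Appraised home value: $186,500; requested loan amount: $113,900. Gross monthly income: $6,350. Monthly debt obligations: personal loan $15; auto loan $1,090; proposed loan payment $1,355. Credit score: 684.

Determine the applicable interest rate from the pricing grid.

9.8%

Credit score 684 ≥ 616; Total monthly debts = (15 + 1,090 + 1,355) = 2,460. DTI: 2,460 ÷ 6,350 = 38.7%, within the 41% cap
LTV: 113,900 ÷ 186,500 = 61.1%, within 80% cap
Row: 684 falls in 665–702. Column: 61.1% falls in 56.01–63%. Rate = 9.8%.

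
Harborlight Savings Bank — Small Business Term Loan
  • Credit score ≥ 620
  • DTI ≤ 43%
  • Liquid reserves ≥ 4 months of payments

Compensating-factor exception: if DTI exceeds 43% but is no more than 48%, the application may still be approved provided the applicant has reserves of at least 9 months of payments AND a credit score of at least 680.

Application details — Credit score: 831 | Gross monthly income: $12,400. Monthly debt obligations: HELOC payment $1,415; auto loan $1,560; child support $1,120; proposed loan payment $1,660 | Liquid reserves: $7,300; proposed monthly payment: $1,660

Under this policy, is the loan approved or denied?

Credit score 831 ≥ 620 (meets base)
Total debts = (1,415 + 1,560 + 1,120 + 1,660) = 5,755. DTI = 5,755/12,400 = 46.4% > 43% — standard DTI limit exceeded.
Reserves = 7,300/1,660 = 4.4 months ≥ 4
46.4% falls in the override range (43%–48%), so the compensating-factor test applies.
Reserves 4.4 < 9 months; credit score 831 ≥ 680.
Override conditions not both satisfied; exception does not apply.

Denied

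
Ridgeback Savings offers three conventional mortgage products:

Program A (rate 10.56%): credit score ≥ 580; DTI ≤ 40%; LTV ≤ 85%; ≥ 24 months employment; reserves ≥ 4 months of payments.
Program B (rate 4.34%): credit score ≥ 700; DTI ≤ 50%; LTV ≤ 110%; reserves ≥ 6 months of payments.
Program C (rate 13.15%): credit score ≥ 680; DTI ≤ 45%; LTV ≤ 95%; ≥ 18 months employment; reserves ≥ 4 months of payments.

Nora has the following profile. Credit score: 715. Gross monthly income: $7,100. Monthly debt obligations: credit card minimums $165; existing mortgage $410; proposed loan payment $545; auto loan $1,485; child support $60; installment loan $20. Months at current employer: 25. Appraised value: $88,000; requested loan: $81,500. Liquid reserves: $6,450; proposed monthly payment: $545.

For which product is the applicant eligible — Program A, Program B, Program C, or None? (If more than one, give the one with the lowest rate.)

Total debts = (165 + 410 + 545 + 1,485 + 60 + 20) = 2,685; DTI = 2,685/7,100 = 37.8%.
LTV = 81,500/88,000 = 92.6%.
Reserves = 6,450/545 = 11.8 months.
Program A: score 715 ≥ 580; DTI 37.8% ≤ 40%; LTV 92.6% > 85%; employment 25 ≥ 24 mo; reserves 11.8 ≥ 4 mo → does not qualify.
Program B: score 715 ≥ 700; DTI 37.8% ≤ 50%; LTV 92.6% ≤ 110%; reserves 11.8 ≥ 6 mo → qualifies.
Program C: score 715 ≥ 680; DTI 37.8% ≤ 45%; LTV 92.6% ≤ 95%; employment 25 ≥ 18 mo; reserves 11.8 ≥ 4 mo → qualifies.
Qualifying: Program B, Program C. Lowest rate is 4.34% → Program B.

Program B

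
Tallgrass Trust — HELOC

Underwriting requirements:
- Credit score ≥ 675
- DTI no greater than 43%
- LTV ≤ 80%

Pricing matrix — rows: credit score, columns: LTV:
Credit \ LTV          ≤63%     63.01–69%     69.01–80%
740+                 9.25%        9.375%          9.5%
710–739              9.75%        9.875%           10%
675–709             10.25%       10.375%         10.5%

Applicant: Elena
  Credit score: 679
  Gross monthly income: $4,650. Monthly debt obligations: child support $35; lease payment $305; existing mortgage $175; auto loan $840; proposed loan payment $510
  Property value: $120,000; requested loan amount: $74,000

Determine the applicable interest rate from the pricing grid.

Credit score 679 ≥ 675; Total monthly debts = (35 + 305 + 175 + 840 + 510) = 1,865. DTI = 1,865/4,650 = 40.1% ≤ 43%
LTV = 74,000/120,000 = 61.7% ≤ 80%
Credit 679 → row 675–709; LTV 61.7% → column ≤63%. Grid cell → 10.25%.

10.25%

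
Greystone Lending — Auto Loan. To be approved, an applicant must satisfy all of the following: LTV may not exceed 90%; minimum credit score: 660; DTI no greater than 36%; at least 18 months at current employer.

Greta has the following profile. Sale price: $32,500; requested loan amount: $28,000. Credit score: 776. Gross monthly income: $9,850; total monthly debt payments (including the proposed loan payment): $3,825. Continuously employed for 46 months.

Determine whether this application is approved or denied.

LTV = 28,000/32,500 = 86.2% ≤ 90%
Credit score 776 ≥ 660 (meets)
DTI = 3,825/9,850 = 38.8% > 36%
Employment 46 ≥ 18 months
Fails on DTI.

Denied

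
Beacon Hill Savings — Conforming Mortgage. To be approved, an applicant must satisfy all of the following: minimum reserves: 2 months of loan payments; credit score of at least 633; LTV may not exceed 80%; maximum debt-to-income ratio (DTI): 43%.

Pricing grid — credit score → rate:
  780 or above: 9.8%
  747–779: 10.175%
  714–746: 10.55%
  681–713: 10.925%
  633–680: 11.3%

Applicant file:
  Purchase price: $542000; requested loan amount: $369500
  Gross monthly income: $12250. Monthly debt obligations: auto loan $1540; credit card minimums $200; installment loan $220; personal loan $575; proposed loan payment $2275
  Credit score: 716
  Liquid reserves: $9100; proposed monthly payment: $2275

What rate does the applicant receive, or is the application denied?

Approved at 10.55%

Credit score 716 ≥ 633 (meets minimum)
Total monthly debts = (1,540 + 200 + 220 + 575 + 2,275) = 4,810. Debt-to-income = 4,810/12,250 = 39.3% — meets 43% limit
LTV: 369,500 ÷ 542,000 = 68.2%, within 80% cap
Reserves = 9,100/2,275 = 4.0 months ≥ 2
All requirements met. Score 716 falls in the 714–746 tier → 10.55%.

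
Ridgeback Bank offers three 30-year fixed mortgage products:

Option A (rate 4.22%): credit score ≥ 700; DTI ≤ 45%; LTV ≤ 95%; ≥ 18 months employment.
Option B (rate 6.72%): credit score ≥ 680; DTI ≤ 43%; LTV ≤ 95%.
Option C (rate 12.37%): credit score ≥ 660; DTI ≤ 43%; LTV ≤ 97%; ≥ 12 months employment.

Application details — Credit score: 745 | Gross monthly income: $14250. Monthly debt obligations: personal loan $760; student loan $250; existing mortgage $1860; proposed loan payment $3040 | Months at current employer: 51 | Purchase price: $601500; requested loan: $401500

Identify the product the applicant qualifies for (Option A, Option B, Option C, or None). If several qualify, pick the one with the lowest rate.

Total debts = (760 + 250 + 1,860 + 3,040) = 5,910; DTI = 5,910/14,250 = 41.5%.
LTV = 401,500/601,500 = 66.7%.
Option A: score 745 ≥ 700; DTI 41.5% ≤ 45%; LTV 66.7% ≤ 95%; employment 51 ≥ 18 mo → qualifies.
Option B: score 745 ≥ 680; DTI 41.5% ≤ 43%; LTV 66.7% ≤ 95% → qualifies.
Option C: score 745 ≥ 660; DTI 41.5% ≤ 43%; LTV 66.7% ≤ 97%; employment 51 ≥ 12 mo → qualifies.
Qualifying: Option A, Option B, Option C. Lowest rate is 4.22% → Option A.

Option A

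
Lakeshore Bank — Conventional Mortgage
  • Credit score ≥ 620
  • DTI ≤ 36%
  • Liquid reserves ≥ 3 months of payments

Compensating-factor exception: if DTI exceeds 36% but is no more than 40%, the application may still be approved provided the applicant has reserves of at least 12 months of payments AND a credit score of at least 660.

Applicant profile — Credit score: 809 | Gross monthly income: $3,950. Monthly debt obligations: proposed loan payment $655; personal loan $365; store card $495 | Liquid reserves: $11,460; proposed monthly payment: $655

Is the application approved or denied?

Approved

Credit score 809 ≥ 620 (meets base)
Total debts = (655 + 365 + 495) = 1,515. DTI = 1,515/3,950 = 38.4% > 36% — standard DTI limit exceeded.
Liquid reserves cover 11,460/655 = 17.5 months — ≥ 3 required
38.4% falls in the override range (36%–40%), so the compensating-factor test applies.
Override check — reserves: 17.5 mo (ok); score: 809 (ok).
Both override conditions satisfied; DTI exception granted.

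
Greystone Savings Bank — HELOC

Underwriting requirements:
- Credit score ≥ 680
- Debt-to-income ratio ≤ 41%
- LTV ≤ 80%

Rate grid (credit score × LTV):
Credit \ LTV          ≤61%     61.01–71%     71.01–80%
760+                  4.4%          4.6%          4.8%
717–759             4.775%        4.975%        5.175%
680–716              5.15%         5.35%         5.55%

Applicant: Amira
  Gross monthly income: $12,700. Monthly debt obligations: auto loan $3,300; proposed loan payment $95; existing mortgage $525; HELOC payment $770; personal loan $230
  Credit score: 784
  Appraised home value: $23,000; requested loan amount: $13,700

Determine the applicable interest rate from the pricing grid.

4.4%

Credit score 784 ≥ 680; Total monthly debts = (3,300 + 95 + 525 + 770 + 230) = 4,920. Debt-to-income = 4,920/12,700 = 38.7% — meets 41% limit
LTV = 13,700/23,000 = 59.6% ≤ 80%
Credit 784 → row 760+; LTV 59.6% → column ≤61%. Grid cell → 4.4%.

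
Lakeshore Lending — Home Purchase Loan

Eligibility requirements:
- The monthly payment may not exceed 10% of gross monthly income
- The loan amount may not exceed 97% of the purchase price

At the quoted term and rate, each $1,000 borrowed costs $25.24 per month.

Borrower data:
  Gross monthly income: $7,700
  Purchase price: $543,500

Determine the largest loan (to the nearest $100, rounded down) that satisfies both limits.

$30,500

Payment cap: 10% × $7,700 = $770/month.
At $25.24 per $1,000, that supports 770/25.24 × 1,000 ≈ $30,507 → $30,500.
LTV cap: 97% × $543,500 = $527,195 → $527,100.
Binding constraint: payment-to-income.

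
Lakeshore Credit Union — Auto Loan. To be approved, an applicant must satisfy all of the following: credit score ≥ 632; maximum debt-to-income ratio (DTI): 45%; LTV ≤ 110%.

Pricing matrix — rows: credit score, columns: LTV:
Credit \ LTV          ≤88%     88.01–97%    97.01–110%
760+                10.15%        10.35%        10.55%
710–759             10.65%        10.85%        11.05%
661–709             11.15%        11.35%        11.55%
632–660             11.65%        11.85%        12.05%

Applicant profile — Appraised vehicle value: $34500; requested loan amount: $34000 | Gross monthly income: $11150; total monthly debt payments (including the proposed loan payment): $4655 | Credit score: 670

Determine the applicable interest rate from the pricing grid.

Credit score 670 ≥ 632; DTI: 4,655 ÷ 11,150 = 41.7%, within the 45% cap
Loan-to-value = 34,000/34,500 = 98.6% — pass (110% max)
Score 670 is in the 661–709 band; LTV 98.6% is in the 97.01–110% band → 11.55%.

11.55%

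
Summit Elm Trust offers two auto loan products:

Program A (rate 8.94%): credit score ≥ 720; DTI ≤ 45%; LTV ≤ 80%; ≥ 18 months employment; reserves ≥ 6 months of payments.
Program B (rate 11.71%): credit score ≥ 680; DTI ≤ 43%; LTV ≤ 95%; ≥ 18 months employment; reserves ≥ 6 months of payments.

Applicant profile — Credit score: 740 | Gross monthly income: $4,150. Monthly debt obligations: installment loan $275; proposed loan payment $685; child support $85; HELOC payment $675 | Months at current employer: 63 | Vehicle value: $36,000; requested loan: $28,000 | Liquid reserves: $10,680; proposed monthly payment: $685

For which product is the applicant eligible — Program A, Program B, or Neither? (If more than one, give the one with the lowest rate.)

Program A

Total debts = (275 + 685 + 85 + 675) = 1,720; DTI = 1,720/4,150 = 41.4%.
LTV = 28,000/36,000 = 77.8%.
Reserves = 10,680/685 = 15.6 months.
Program A: score 740 ≥ 720; DTI 41.4% ≤ 45%; LTV 77.8% ≤ 80%; employment 63 ≥ 18 mo; reserves 15.6 ≥ 6 mo → qualifies.
Program B: score 740 ≥ 680; DTI 41.4% ≤ 43%; LTV 77.8% ≤ 95%; employment 63 ≥ 18 mo; reserves 15.6 ≥ 6 mo → qualifies.
Qualifying: Program A, Program B. Lowest rate is 8.94% → Program A.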